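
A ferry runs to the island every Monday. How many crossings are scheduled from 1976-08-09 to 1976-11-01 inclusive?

1976-08-09 is a Monday.
The range spans 85 days (inclusive of both endpoints).
85 = 7 × 12 + 1, so there are 12 full weeks plus 1 extra day.
Each full week contributes one Monday: 12 so far.
The 1 extra day is Mon — 1 of them qualifies.
Total: 12 + 1 = 13.

13 Mondays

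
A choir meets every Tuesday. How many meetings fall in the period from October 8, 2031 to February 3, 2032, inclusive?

October 8, 2031 is a Wednesday.
From October 8, 2031 to February 3, 2032 is 119 days inclusive.
119 = 7 × 17, so the span is exactly 17 full weeks.
Each full week contributes one Tuesday: 17 so far.
Total: 17.

17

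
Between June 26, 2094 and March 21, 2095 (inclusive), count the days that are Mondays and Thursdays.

June 26, 2094 is a Saturday.
That's 269 days from start to end, counting both.
269 = 7 × 38 + 3, so there are 38 full weeks plus 3 extra days.
Each full week contributes 2 days from the set (Mon, Thu): 38 × 2 = 76.
The 3 extra days are Sat, Sun, Mon — 1 of them qualifies.
Total: 76 + 1 = 77.

77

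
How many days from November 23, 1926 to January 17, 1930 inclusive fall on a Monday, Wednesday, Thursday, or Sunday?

658

November 23, 1926 is a Tuesday.
That's 1152 days from start to end, counting both.
1152 = 7 × 164 + 4, so there are 164 full weeks plus 4 extra days.
Each full week contributes 4 days from the set (Mon, Wed, Thu, Sun): 164 × 4 = 656.
The 4 extra days are Tuesday, Wednesday, Thursday, Friday — 2 of them qualify.
Total: 656 + 2 = 658.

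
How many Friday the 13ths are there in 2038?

The 13th falls on a Friday when the month's 13th has weekday Fri.
Jan 13 is Wed; Feb 13 is Sat; Mar 13 is Sat; Apr 13 is Tue; May 13 is Thu; Jun 13 is Sun; Jul 13 is Tue; Aug 13 is Fri ✓; Sep 13 is Mon; Oct 13 is Wed; Nov 13 is Sat; Dec 13 is Mon.
Friday the 13ths: Aug.

1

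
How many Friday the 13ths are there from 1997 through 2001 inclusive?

Friday-the-13ths by year:
1997: Jun
1998: Feb, Mar, Nov
1999: Aug
2000: Oct
2001: Apr, Jul

8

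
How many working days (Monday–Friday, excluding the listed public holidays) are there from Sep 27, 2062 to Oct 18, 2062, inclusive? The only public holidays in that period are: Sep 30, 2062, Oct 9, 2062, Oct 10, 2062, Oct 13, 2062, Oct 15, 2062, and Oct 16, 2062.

12 working days

Sep 27, 2062 is a Wednesday.
That's 22 days from start to end, counting both.
22 = 7 × 3 + 1, so there are 3 full weeks plus 1 extra day.
Each full week contributes 5 weekdays (Mon–Fri): 3 × 5 = 15.
The 1 extra day is Wednesday — 1 of them qualifies.
Total: 15 + 1 = 16.
Holidays: Sep 30, 2062 (Sat); Oct 9, 2062 (Mon); Oct 10, 2062 (Tue); Oct 13, 2062 (Fri); Oct 15, 2062 (Sun); Oct 16, 2062 (Mon).
4 of the 6 holidays fall on weekdays; the rest are weekends and were already excluded.
Business days: 16 − 4 = 12.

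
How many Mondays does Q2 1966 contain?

April 1, 1966 is a Friday.
The range spans 91 days (inclusive of both endpoints).
91 = 7 × 13, so the span is exactly 13 full weeks.
Each full week contributes one Monday: 13 so far.
Total: 13.

13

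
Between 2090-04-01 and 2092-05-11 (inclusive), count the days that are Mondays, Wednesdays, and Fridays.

330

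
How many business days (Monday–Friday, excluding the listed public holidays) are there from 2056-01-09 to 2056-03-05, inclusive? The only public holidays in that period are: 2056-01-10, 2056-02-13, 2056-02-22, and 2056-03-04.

38 business days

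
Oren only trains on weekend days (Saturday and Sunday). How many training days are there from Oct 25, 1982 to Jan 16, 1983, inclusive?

24

Oct 25, 1982 is a Monday.
From Oct 25, 1982 to Jan 16, 1983 is 84 days inclusive.
84 = 7 × 12, so the span is exactly 12 full weeks.
Each full week contributes 2 weekend days (Sat, Sun): 12 × 2 = 24.
Total: 24.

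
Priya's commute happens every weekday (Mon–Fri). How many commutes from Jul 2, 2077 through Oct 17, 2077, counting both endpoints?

76

Jul 2, 2077 is a Friday.
That's 108 days from start to end, counting both.
108 = 7 × 15 + 3, so there are 15 full weeks plus 3 extra days.
Each full week contributes 5 weekdays (Mon–Fri): 15 × 5 = 75.
The 3 extra days are Fri, Sat, Sun — 1 of them qualifies.
Total: 75 + 1 = 76.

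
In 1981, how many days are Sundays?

52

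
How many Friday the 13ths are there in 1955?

1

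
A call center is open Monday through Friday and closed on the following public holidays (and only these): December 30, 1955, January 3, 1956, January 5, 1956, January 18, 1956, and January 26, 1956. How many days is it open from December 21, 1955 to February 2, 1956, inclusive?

December 21, 1955 is a Wednesday.
The range spans 44 days (inclusive of both endpoints).
44 = 7 × 6 + 2, so there are 6 full weeks plus 2 extra days.
Each full week contributes 5 weekdays (Mon–Fri): 6 × 5 = 30.
The 2 extra days are Wednesday, Thursday — 2 of them qualify.
Total: 30 + 2 = 32.
Holidays: December 30, 1955 (Fri); January 3, 1956 (Tue); January 5, 1956 (Thu); January 18, 1956 (Wed); January 26, 1956 (Thu).
All 5 holidays fall on weekdays, so subtract 5.
Business days: 32 − 5 = 27.

27 business days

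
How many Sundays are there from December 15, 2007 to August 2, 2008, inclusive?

33 Sundays

December 15, 2007 is a Saturday.
The range spans 232 days (inclusive of both endpoints).
232 = 7 × 33 + 1, so there are 33 full weeks plus 1 extra day.
Each full week contributes one Sunday: 33 so far.
The 1 extra day is Saturday — none qualify.
Total: 33 + 0 = 33.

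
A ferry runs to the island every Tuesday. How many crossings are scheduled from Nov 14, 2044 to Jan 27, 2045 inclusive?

Nov 14, 2044 is a Monday.
The range spans 75 days (inclusive of both endpoints).
75 = 7 × 10 + 5, so there are 10 full weeks plus 5 extra days.
Each full week contributes one Tuesday: 10 so far.
The 5 extra days are Monday, Tuesday, Wednesday, Thursday, Friday — 1 of them qualifies.
Total: 10 + 1 = 11.

11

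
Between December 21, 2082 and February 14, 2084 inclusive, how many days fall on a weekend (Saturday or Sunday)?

December 21, 2082 is a Monday.
From December 21, 2082 to February 14, 2084 is 421 days inclusive.
421 = 7 × 60 + 1, so there are 60 full weeks plus 1 extra day.
Each full week contributes 2 weekend days (Sat, Sun): 60 × 2 = 120.
The 1 extra day is Monday — none qualify.
Total: 120 + 0 = 120.

120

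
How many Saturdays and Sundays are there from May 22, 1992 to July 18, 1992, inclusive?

17

May 22, 1992 is a Friday.
That's 58 days from start to end, counting both.
58 = 7 × 8 + 2, so there are 8 full weeks plus 2 extra days.
Each full week contributes 2 weekend days (Sat, Sun): 8 × 2 = 16.
The 2 extra days are Friday, Saturday — 1 of them qualifies.
Total: 16 + 1 = 17.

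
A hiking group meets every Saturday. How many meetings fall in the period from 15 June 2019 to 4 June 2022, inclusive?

156 Saturdays

15 June 2019 is a Saturday.
From 15 June 2019 to 4 June 2022 is 1086 days inclusive.
1086 = 7 × 155 + 1, so there are 155 full weeks plus 1 extra day.
Each full week contributes one Saturday: 155 so far.
The 1 extra day is Saturday — 1 of them qualifies.
Total: 155 + 1 = 156.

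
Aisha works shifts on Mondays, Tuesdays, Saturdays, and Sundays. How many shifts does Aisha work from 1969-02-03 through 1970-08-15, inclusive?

1969-02-03 is a Monday.
The range spans 559 days (inclusive of both endpoints).
559 = 7 × 79 + 6, so there are 79 full weeks plus 6 extra days.
Each full week contributes 4 days from the set (Mon, Tue, Sat, Sun): 79 × 4 = 316.
The 6 extra days are Mon, Tue, Wed, Thu, Fri, Sat — 3 of them qualify.
Total: 316 + 3 = 319.

319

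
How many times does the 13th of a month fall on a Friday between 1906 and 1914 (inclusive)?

16

Friday-the-13ths by year:
1906: Apr, Jul
1907: Sep, Dec
1908: Mar, Nov
1909: Aug
1910: May
1911: Jan, Oct
1912: Sep, Dec
1913: Jun
1914: Feb, Mar, Nov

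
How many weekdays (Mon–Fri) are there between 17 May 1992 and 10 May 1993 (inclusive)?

256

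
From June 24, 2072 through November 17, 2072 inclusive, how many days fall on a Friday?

21

June 24, 2072 is a Friday.
From June 24, 2072 to November 17, 2072 is 147 days inclusive.
147 = 7 × 21, so the span is exactly 21 full weeks.
Each full week contributes one Friday: 21 so far.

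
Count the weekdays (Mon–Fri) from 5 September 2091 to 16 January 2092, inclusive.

96 weekdays

5 September 2091 is a Wednesday.
That's 134 days from start to end, counting both.
134 = 7 × 19 + 1, so there are 19 full weeks plus 1 extra day.
Each full week contributes 5 weekdays (Mon–Fri): 19 × 5 = 95.
The 1 extra day is Wed — 1 of them qualifies.
Total: 95 + 1 = 96.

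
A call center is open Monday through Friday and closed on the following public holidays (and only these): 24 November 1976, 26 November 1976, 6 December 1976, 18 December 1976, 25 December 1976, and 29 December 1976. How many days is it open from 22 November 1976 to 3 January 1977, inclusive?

27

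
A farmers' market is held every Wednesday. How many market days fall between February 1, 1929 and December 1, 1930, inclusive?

95 Wednesdays

February 1, 1929 is a Friday.
That's 669 days from start to end, counting both.
669 = 7 × 95 + 4, so there are 95 full weeks plus 4 extra days.
Each full week contributes one Wednesday: 95 so far.
The 4 extra days are Friday, Saturday, Sunday, Monday — none qualify.
Total: 95 + 0 = 95.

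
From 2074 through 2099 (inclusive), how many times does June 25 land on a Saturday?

Day of week of June 25 in each year:
2074: Mon, 2075: Tue, 2076: Thu, 2077: Fri, 2078: Sat ✓, 2079: Sun, 2080: Tue, 2081: Wed, 2082: Thu, 2083: Fri, 2084: Sun, 2085: Mon, 2086: Tue, 2087: Wed, 2088: Fri, 2089: Sat ✓, 2090: Sun, 2091: Mon, 2092: Wed, 2093: Thu, 2094: Fri, 2095: Sat ✓, 2096: Mon, 2097: Tue, 2098: Wed, 2099: Thu
Saturdays: 2078, 2089, 2095.

3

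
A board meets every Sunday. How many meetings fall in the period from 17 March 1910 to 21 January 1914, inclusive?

201

17 March 1910 is a Thursday.
That's 1407 days from start to end, counting both.
1407 = 7 × 201, so the span is exactly 201 full weeks.
Each full week contributes one Sunday: 201 so far.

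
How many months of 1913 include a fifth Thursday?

4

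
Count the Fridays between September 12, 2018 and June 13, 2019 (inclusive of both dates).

September 12, 2018 is a Wednesday.
From September 12, 2018 to June 13, 2019 is 275 days inclusive.
275 = 7 × 39 + 2, so there are 39 full weeks plus 2 extra days.
Each full week contributes one Friday: 39 so far.
The 2 extra days are Wed, Thu — none qualify.
Total: 39 + 0 = 39.

39 Fridays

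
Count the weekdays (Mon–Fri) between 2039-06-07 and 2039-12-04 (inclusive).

129

2039-06-07 is a Tuesday.
That's 181 days from start to end, counting both.
181 = 7 × 25 + 6, so there are 25 full weeks plus 6 extra days.
Each full week contributes 5 weekdays (Mon–Fri): 25 × 5 = 125.
The 6 extra days are Tue, Wed, Thu, Fri, Sat, Sun — 4 of them qualify.
Total: 125 + 4 = 129.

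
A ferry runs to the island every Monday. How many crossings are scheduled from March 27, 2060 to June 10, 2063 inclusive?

March 27, 2060 is a Saturday.
From March 27, 2060 to June 10, 2063 is 1171 days inclusive.
1171 = 7 × 167 + 2, so there are 167 full weeks plus 2 extra days.
Each full week contributes one Monday: 167 so far.
The 2 extra days are Saturday, Sunday — none qualify.
Total: 167 + 0 = 167.

167 Mondays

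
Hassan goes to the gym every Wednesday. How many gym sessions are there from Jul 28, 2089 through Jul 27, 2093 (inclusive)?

208 Wednesdays

Jul 28, 2089 is a Thursday.
That's 1461 days from start to end, counting both.
1461 = 7 × 208 + 5, so there are 208 full weeks plus 5 extra days.
Each full week contributes one Wednesday: 208 so far.
The 5 extra days are Thursday, Friday, Saturday, Sunday, Monday — none qualify.
Total: 208 + 0 = 208.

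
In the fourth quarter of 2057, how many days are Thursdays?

13

October 1, 2057 is a Monday.
From October 1, 2057 to December 31, 2057 is 92 days inclusive.
92 = 7 × 13 + 1, so there are 13 full weeks plus 1 extra day.
Each full week contributes one Thursday: 13 so far.
The 1 extra day is Monday — none qualify.
Total: 13 + 0 = 13.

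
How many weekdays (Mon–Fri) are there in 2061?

260 weekdays

2061-01-01 is a Saturday.
The range spans 365 days (inclusive of both endpoints).
365 = 7 × 52 + 1, so there are 52 full weeks plus 1 extra day.
Each full week contributes 5 weekdays (Mon–Fri): 52 × 5 = 260.
The 1 extra day is Sat — none qualify.
Total: 260 + 0 = 260.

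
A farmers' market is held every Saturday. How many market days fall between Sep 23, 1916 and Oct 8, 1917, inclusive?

Sep 23, 1916 is a Saturday.
From Sep 23, 1916 to Oct 8, 1917 is 381 days inclusive.
381 = 7 × 54 + 3, so there are 54 full weeks plus 3 extra days.
Each full week contributes one Saturday: 54 so far.
The 3 extra days are Saturday, Sunday, Monday — 1 of them qualifies.
Total: 54 + 1 = 55.

55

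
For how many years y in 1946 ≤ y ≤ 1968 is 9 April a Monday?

Day of week of April 9 in each year:
1946: Tue, 1947: Wed, 1948: Fri, 1949: Sat, 1950: Sun, 1951: Mon ✓, 1952: Wed, 1953: Thu, 1954: Fri, 1955: Sat, 1956: Mon ✓, 1957: Tue, 1958: Wed, 1959: Thu, 1960: Sat, 1961: Sun, 1962: Mon ✓, 1963: Tue, 1964: Thu, 1965: Fri, 1966: Sat, 1967: Sun, 1968: Tue
Mondays: 1951, 1956, 1962.

3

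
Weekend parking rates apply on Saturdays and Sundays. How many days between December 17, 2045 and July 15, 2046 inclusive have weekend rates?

61

December 17, 2045 is a Sunday.
The range spans 211 days (inclusive of both endpoints).
211 = 7 × 30 + 1, so there are 30 full weeks plus 1 extra day.
Each full week contributes 2 weekend days (Sat, Sun): 30 × 2 = 60.
The 1 extra day is Sun — 1 of them qualifies.
Total: 60 + 1 = 61.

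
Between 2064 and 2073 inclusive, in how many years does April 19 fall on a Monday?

Day of week of April 19 in each year:
2064: Sat, 2065: Sun, 2066: Mon ✓, 2067: Tue, 2068: Thu, 2069: Fri, 2070: Sat, 2071: Sun, 2072: Tue, 2073: Wed
Mondays: 2066.

1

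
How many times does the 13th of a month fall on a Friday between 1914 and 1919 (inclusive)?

Friday-the-13ths by year:
1914: Feb, Mar, Nov
1915: Aug
1916: Oct
1917: Apr, Jul
1918: Sep, Dec
1919: Jun

10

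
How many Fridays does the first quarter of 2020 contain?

13

2020-01-01 is a Wednesday.
From 2020-01-01 to 2020-03-31 is 91 days inclusive.
91 = 7 × 13, so the span is exactly 13 full weeks.
Each full week contributes one Friday: 13 so far.
Total: 13.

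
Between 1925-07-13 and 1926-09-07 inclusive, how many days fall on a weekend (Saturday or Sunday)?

1925-07-13 is a Monday.
That's 422 days from start to end, counting both.
422 = 7 × 60 + 2, so there are 60 full weeks plus 2 extra days.
Each full week contributes 2 weekend days (Sat, Sun): 60 × 2 = 120.
The 2 extra days are Monday, Tuesday — none qualify.
Total: 120 + 0 = 120.

120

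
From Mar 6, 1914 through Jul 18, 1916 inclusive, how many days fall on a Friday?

124 Fridays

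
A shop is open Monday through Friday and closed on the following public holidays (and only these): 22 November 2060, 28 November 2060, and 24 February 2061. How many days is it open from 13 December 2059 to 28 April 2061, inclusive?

357

13 December 2059 is a Saturday.
The range spans 503 days (inclusive of both endpoints).
503 = 7 × 71 + 6, so there are 71 full weeks plus 6 extra days.
Each full week contributes 5 weekdays (Mon–Fri): 71 × 5 = 355.
The 6 extra days are Saturday, Sunday, Monday, Tuesday, Wednesday, Thursday — 4 of them qualify.
Total: 355 + 4 = 359.
Holidays: 22 November 2060 (Mon); 28 November 2060 (Sun); 24 February 2061 (Thu).
2 of the 3 holidays fall on weekdays; the rest are weekends and were already excluded.
Business days: 359 − 2 = 357.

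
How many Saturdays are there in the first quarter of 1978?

January 1, 1978 is a Sunday.
That's 90 days from start to end, counting both.
90 = 7 × 12 + 6, so there are 12 full weeks plus 6 extra days.
Each full week contributes one Saturday: 12 so far.
The 6 extra days are Sun, Mon, Tue, Wed, Thu, Fri — none qualify.
Total: 12 + 0 = 12.

12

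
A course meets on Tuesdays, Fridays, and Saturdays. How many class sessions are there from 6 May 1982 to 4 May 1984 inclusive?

313

6 May 1982 is a Thursday.
The range spans 730 days (inclusive of both endpoints).
730 = 7 × 104 + 2, so there are 104 full weeks plus 2 extra days.
Each full week contributes 3 days from the set (Tue, Fri, Sat): 104 × 3 = 312.
The 2 extra days are Thu, Fri — 1 of them qualifies.
Total: 312 + 1 = 313.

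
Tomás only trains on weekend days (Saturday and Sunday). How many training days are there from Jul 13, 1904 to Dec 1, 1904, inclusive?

40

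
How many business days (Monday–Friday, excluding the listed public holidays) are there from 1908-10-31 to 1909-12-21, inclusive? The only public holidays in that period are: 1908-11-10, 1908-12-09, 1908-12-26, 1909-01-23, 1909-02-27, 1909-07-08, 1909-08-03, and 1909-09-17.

292

1908-10-31 is a Saturday.
From 1908-10-31 to 1909-12-21 is 417 days inclusive.
417 = 7 × 59 + 4, so there are 59 full weeks plus 4 extra days.
Each full week contributes 5 weekdays (Mon–Fri): 59 × 5 = 295.
The 4 extra days are Saturday, Sunday, Monday, Tuesday — 2 of them qualify.
Total: 295 + 2 = 297.
Holidays: 1908-11-10 (Tue); 1908-12-09 (Wed); 1908-12-26 (Sat); 1909-01-23 (Sat); 1909-02-27 (Sat); 1909-07-08 (Thu); 1909-08-03 (Tue); 1909-09-17 (Fri).
5 of the 8 holidays fall on weekdays; the rest are weekends and were already excluded.
Business days: 297 − 5 = 292.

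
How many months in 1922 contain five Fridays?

A month has five Fridays exactly when Friday falls within its first (length − 28) days.
Jan: 31 days, starts Sun → 5 of Sun, Mon, Tue
Feb: 28 days, starts Wed → 5 of (none)
Mar: 31 days, starts Wed → 5 of Wed, Thu, Fri ✓
Apr: 30 days, starts Sat → 5 of Sat, Sun
May: 31 days, starts Mon → 5 of Mon, Tue, Wed
Jun: 30 days, starts Thu → 5 of Thu, Fri ✓
Jul: 31 days, starts Sat → 5 of Sat, Sun, Mon
Aug: 31 days, starts Tue → 5 of Tue, Wed, Thu
Sep: 30 days, starts Fri → 5 of Fri, Sat ✓
Oct: 31 days, starts Sun → 5 of Sun, Mon, Tue
Nov: 30 days, starts Wed → 5 of Wed, Thu
Dec: 31 days, starts Fri → 5 of Fri, Sat, Sun ✓
Months with five Fridays: Mar, Jun, Sep, Dec.

4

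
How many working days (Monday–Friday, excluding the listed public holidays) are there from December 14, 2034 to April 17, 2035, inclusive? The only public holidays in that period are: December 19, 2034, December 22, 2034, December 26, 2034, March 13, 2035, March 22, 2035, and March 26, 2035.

83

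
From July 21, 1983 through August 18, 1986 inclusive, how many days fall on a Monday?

161 Mondays

July 21, 1983 is a Thursday.
The range spans 1125 days (inclusive of both endpoints).
1125 = 7 × 160 + 5, so there are 160 full weeks plus 5 extra days.
Each full week contributes one Monday: 160 so far.
The 5 extra days are Thursday, Friday, Saturday, Sunday, Monday — 1 of them qualifies.
Total: 160 + 1 = 161.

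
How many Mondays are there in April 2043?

4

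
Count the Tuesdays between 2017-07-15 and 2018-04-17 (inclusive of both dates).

40

2017-07-15 is a Saturday.
The range spans 277 days (inclusive of both endpoints).
277 = 7 × 39 + 4, so there are 39 full weeks plus 4 extra days.
Each full week contributes one Tuesday: 39 so far.
The 4 extra days are Sat, Sun, Mon, Tue — 1 of them qualifies.
Total: 39 + 1 = 40.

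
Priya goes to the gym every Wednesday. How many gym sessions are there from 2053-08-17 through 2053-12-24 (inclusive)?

19

2053-08-17 is a Sunday.
The range spans 130 days (inclusive of both endpoints).
130 = 7 × 18 + 4, so there are 18 full weeks plus 4 extra days.
Each full week contributes one Wednesday: 18 so far.
The 4 extra days are Sun, Mon, Tue, Wed — 1 of them qualifies.
Total: 18 + 1 = 19.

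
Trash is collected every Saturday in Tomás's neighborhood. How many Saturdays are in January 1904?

5

Jan 1, 1904 is a Friday.
The range spans 31 days (inclusive of both endpoints).
31 = 7 × 4 + 3, so there are 4 full weeks plus 3 extra days.
Each full week contributes one Saturday: 4 so far.
The 3 extra days are Fri, Sat, Sun — 1 of them qualifies.
Total: 4 + 1 = 5.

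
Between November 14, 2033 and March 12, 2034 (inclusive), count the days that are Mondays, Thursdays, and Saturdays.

November 14, 2033 is a Monday.
That's 119 days from start to end, counting both.
119 = 7 × 17, so the span is exactly 17 full weeks.
Each full week contributes 3 days from the set (Mon, Thu, Sat): 17 × 3 = 51.
Total: 51.

51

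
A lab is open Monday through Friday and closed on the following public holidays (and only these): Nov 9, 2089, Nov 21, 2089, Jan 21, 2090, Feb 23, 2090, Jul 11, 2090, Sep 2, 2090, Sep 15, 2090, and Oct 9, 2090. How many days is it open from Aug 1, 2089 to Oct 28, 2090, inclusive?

319

Aug 1, 2089 is a Monday.
That's 454 days from start to end, counting both.
454 = 7 × 64 + 6, so there are 64 full weeks plus 6 extra days.
Each full week contributes 5 weekdays (Mon–Fri): 64 × 5 = 320.
The 6 extra days are Mon, Tue, Wed, Thu, Fri, Sat — 5 of them qualify.
Total: 320 + 5 = 325.
Holidays: Nov 9, 2089 (Wed); Nov 21, 2089 (Mon); Jan 21, 2090 (Sat); Feb 23, 2090 (Thu); Jul 11, 2090 (Tue); Sep 2, 2090 (Sat); Sep 15, 2090 (Fri); Oct 9, 2090 (Mon).
6 of the 8 holidays fall on weekdays; the rest are weekends and were already excluded.
Business days: 325 − 6 = 319.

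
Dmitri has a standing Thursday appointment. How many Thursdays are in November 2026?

4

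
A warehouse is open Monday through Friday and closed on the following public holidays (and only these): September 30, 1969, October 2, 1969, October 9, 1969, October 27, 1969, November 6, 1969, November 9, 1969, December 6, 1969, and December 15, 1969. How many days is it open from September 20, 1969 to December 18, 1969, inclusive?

58 working days

September 20, 1969 is a Saturday.
The range spans 90 days (inclusive of both endpoints).
90 = 7 × 12 + 6, so there are 12 full weeks plus 6 extra days.
Each full week contributes 5 weekdays (Mon–Fri): 12 × 5 = 60.
The 6 extra days are Sat, Sun, Mon, Tue, Wed, Thu — 4 of them qualify.
Total: 60 + 4 = 64.
Holidays: September 30, 1969 (Tue); October 2, 1969 (Thu); October 9, 1969 (Thu); October 27, 1969 (Mon); November 6, 1969 (Thu); November 9, 1969 (Sun); December 6, 1969 (Sat); December 15, 1969 (Mon).
6 of the 8 holidays fall on weekdays; the rest are weekends and were already excluded.
Business days: 64 − 6 = 58.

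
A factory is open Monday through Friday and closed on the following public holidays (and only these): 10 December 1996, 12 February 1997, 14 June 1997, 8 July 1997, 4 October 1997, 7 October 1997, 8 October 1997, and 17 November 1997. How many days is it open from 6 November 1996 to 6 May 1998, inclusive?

385 business days

6 November 1996 is a Wednesday.
The range spans 547 days (inclusive of both endpoints).
547 = 7 × 78 + 1, so there are 78 full weeks plus 1 extra day.
Each full week contributes 5 weekdays (Mon–Fri): 78 × 5 = 390.
The 1 extra day is Wed — 1 of them qualifies.
Total: 390 + 1 = 391.
Holidays: 10 December 1996 (Tue); 12 February 1997 (Wed); 14 June 1997 (Sat); 8 July 1997 (Tue); 4 October 1997 (Sat); 7 October 1997 (Tue); 8 October 1997 (Wed); 17 November 1997 (Mon).
6 of the 8 holidays fall on weekdays; the rest are weekends and were already excluded.
Business days: 391 − 6 = 385.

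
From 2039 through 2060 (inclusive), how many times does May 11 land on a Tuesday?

3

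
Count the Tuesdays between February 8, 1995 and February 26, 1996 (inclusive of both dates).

February 8, 1995 is a Wednesday.
That's 384 days from start to end, counting both.
384 = 7 × 54 + 6, so there are 54 full weeks plus 6 extra days.
Each full week contributes one Tuesday: 54 so far.
The 6 extra days are Wednesday, Thursday, Friday, Saturday, Sunday, Monday — none qualify.
Total: 54 + 0 = 54.

54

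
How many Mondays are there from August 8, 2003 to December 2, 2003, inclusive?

17

August 8, 2003 is a Friday.
That's 117 days from start to end, counting both.
117 = 7 × 16 + 5, so there are 16 full weeks plus 5 extra days.
Each full week contributes one Monday: 16 so far.
The 5 extra days are Fri, Sat, Sun, Mon, Tue — 1 of them qualifies.
Total: 16 + 1 = 17.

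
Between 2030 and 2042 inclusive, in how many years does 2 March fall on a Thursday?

Day of week of March 2 in each year:
2030: Sat, 2031: Sun, 2032: Tue, 2033: Wed, 2034: Thu ✓, 2035: Fri, 2036: Sun, 2037: Mon, 2038: Tue, 2039: Wed, 2040: Fri, 2041: Sat, 2042: Sun
Thursdays: 2034.

1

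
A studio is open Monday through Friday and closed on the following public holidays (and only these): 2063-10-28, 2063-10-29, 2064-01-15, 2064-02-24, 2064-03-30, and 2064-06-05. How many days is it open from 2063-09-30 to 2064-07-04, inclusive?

2063-09-30 is a Sunday.
From 2063-09-30 to 2064-07-04 is 279 days inclusive.
279 = 7 × 39 + 6, so there are 39 full weeks plus 6 extra days.
Each full week contributes 5 weekdays (Mon–Fri): 39 × 5 = 195.
The 6 extra days are Sunday, Monday, Tuesday, Wednesday, Thursday, Friday — 5 of them qualify.
Total: 195 + 5 = 200.
Holidays: 2063-10-28 (Sun); 2063-10-29 (Mon); 2064-01-15 (Tue); 2064-02-24 (Sun); 2064-03-30 (Sun); 2064-06-05 (Thu).
3 of the 6 holidays fall on weekdays; the rest are weekends and were already excluded.
Business days: 200 − 3 = 197.

197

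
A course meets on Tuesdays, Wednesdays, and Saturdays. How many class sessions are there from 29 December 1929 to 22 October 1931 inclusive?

284

29 December 1929 is a Sunday.
That's 663 days from start to end, counting both.
663 = 7 × 94 + 5, so there are 94 full weeks plus 5 extra days.
Each full week contributes 3 days from the set (Tue, Wed, Sat): 94 × 3 = 282.
The 5 extra days are Sun, Mon, Tue, Wed, Thu — 2 of them qualify.
Total: 282 + 2 = 284.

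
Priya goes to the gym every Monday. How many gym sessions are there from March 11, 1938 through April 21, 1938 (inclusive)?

6

March 11, 1938 is a Friday.
The range spans 42 days (inclusive of both endpoints).
42 = 7 × 6, so the span is exactly 6 full weeks.
Each full week contributes one Monday: 6 so far.
Total: 6.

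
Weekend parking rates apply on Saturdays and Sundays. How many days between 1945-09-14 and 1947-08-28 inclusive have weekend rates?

1945-09-14 is a Friday.
That's 714 days from start to end, counting both.
714 = 7 × 102, so the span is exactly 102 full weeks.
Each full week contributes 2 weekend days (Sat, Sun): 102 × 2 = 204.
Total: 204.

204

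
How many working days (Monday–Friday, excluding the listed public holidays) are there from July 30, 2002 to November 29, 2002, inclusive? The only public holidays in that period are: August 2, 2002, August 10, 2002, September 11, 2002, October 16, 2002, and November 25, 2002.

85

July 30, 2002 is a Tuesday.
From July 30, 2002 to November 29, 2002 is 123 days inclusive.
123 = 7 × 17 + 4, so there are 17 full weeks plus 4 extra days.
Each full week contributes 5 weekdays (Mon–Fri): 17 × 5 = 85.
The 4 extra days are Tuesday, Wednesday, Thursday, Friday — 4 of them qualify.
Total: 85 + 4 = 89.
Holidays: August 2, 2002 (Fri); August 10, 2002 (Sat); September 11, 2002 (Wed); October 16, 2002 (Wed); November 25, 2002 (Mon).
4 of the 5 holidays fall on weekdays; the rest are weekends and were already excluded.
Business days: 89 − 4 = 85.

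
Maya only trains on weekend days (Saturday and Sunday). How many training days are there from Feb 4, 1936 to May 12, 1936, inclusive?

Feb 4, 1936 is a Tuesday.
From Feb 4, 1936 to May 12, 1936 is 99 days inclusive.
99 = 7 × 14 + 1, so there are 14 full weeks plus 1 extra day.
Each full week contributes 2 weekend days (Sat, Sun): 14 × 2 = 28.
The 1 extra day is Tuesday — none qualify.
Total: 28 + 0 = 28.

28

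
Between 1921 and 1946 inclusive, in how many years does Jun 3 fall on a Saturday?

4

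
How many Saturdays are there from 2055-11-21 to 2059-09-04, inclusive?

197

2055-11-21 is a Sunday.
The range spans 1384 days (inclusive of both endpoints).
1384 = 7 × 197 + 5, so there are 197 full weeks plus 5 extra days.
Each full week contributes one Saturday: 197 so far.
The 5 extra days are Sun, Mon, Tue, Wed, Thu — none qualify.
Total: 197 + 0 = 197.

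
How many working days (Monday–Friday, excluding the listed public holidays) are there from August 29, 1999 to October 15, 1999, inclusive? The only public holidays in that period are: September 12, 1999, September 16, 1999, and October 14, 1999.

August 29, 1999 is a Sunday.
From August 29, 1999 to October 15, 1999 is 48 days inclusive.
48 = 7 × 6 + 6, so there are 6 full weeks plus 6 extra days.
Each full week contributes 5 weekdays (Mon–Fri): 6 × 5 = 30.
The 6 extra days are Sunday, Monday, Tuesday, Wednesday, Thursday, Friday — 5 of them qualify.
Total: 30 + 5 = 35.
Holidays: September 12, 1999 (Sun); September 16, 1999 (Thu); October 14, 1999 (Thu).
2 of the 3 holidays fall on weekdays; the rest are weekends and were already excluded.
Business days: 35 − 2 = 33.

33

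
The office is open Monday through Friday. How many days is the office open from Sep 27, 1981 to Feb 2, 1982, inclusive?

92 weekdays

Sep 27, 1981 is a Sunday.
That's 129 days from start to end, counting both.
129 = 7 × 18 + 3, so there are 18 full weeks plus 3 extra days.
Each full week contributes 5 weekdays (Mon–Fri): 18 × 5 = 90.
The 3 extra days are Sun, Mon, Tue — 2 of them qualify.
Total: 90 + 2 = 92.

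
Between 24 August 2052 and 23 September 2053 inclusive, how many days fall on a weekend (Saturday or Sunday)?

114

24 August 2052 is a Saturday.
From 24 August 2052 to 23 September 2053 is 396 days inclusive.
396 = 7 × 56 + 4, so there are 56 full weeks plus 4 extra days.
Each full week contributes 2 weekend days (Sat, Sun): 56 × 2 = 112.
The 4 extra days are Saturday, Sunday, Monday, Tuesday — 2 of them qualify.
Total: 112 + 2 = 114.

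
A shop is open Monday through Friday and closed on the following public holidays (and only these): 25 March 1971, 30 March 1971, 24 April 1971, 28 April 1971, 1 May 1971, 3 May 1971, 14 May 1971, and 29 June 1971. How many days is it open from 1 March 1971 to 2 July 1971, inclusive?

1 March 1971 is a Monday.
The range spans 124 days (inclusive of both endpoints).
124 = 7 × 17 + 5, so there are 17 full weeks plus 5 extra days.
Each full week contributes 5 weekdays (Mon–Fri): 17 × 5 = 85.
The 5 extra days are Mon, Tue, Wed, Thu, Fri — 5 of them qualify.
Total: 85 + 5 = 90.
Holidays: 25 March 1971 (Thu); 30 March 1971 (Tue); 24 April 1971 (Sat); 28 April 1971 (Wed); 1 May 1971 (Sat); 3 May 1971 (Mon); 14 May 1971 (Fri); 29 June 1971 (Tue).
6 of the 8 holidays fall on weekdays; the rest are weekends and were already excluded.
Business days: 90 − 6 = 84.

84 business days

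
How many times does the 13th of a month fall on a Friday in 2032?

The 13th falls on a Friday when the month's 13th has weekday Fri.
Jan 13 is Tue; Feb 13 is Fri ✓; Mar 13 is Sat; Apr 13 is Tue; May 13 is Thu; Jun 13 is Sun; Jul 13 is Tue; Aug 13 is Fri ✓; Sep 13 is Mon; Oct 13 is Wed; Nov 13 is Sat; Dec 13 is Mon.
Friday the 13ths: Feb, Aug.

2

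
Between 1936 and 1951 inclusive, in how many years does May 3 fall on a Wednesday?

3

Day of week of May 3 in each year:
1936: Sun, 1937: Mon, 1938: Tue, 1939: Wed ✓, 1940: Fri, 1941: Sat, 1942: Sun, 1943: Mon, 1944: Wed ✓, 1945: Thu, 1946: Fri, 1947: Sat, 1948: Mon, 1949: Tue, 1950: Wed ✓, 1951: Thu
Wednesdays: 1939, 1944, 1950.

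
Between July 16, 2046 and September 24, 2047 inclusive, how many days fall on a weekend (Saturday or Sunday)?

July 16, 2046 is a Monday.
From July 16, 2046 to September 24, 2047 is 436 days inclusive.
436 = 7 × 62 + 2, so there are 62 full weeks plus 2 extra days.
Each full week contributes 2 weekend days (Sat, Sun): 62 × 2 = 124.
The 2 extra days are Monday, Tuesday — none qualify.
Total: 124 + 0 = 124.

124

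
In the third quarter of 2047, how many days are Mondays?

14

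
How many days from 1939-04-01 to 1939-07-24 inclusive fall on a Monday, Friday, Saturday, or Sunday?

1939-04-01 is a Saturday.
The range spans 115 days (inclusive of both endpoints).
115 = 7 × 16 + 3, so there are 16 full weeks plus 3 extra days.
Each full week contributes 4 days from the set (Mon, Fri, Sat, Sun): 16 × 4 = 64.
The 3 extra days are Saturday, Sunday, Monday — 3 of them qualify.
Total: 64 + 3 = 67.

67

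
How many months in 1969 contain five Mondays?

4

A month has five Mondays exactly when Monday falls within its first (length − 28) days.
Jan: 31 days, starts Wed → 5 of Wed, Thu, Fri
Feb: 28 days, starts Sat → 5 of (none)
Mar: 31 days, starts Sat → 5 of Sat, Sun, Mon ✓
Apr: 30 days, starts Tue → 5 of Tue, Wed
May: 31 days, starts Thu → 5 of Thu, Fri, Sat
Jun: 30 days, starts Sun → 5 of Sun, Mon ✓
Jul: 31 days, starts Tue → 5 of Tue, Wed, Thu
Aug: 31 days, starts Fri → 5 of Fri, Sat, Sun
Sep: 30 days, starts Mon → 5 of Mon, Tue ✓
Oct: 31 days, starts Wed → 5 of Wed, Thu, Fri
Nov: 30 days, starts Sat → 5 of Sat, Sun
Dec: 31 days, starts Mon → 5 of Mon, Tue, Wed ✓
Months with five Mondays: Mar, Jun, Sep, Dec.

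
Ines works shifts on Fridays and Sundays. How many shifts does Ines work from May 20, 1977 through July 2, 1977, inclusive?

13

May 20, 1977 is a Friday.
That's 44 days from start to end, counting both.
44 = 7 × 6 + 2, so there are 6 full weeks plus 2 extra days.
Each full week contributes 2 days from the set (Fri, Sun): 6 × 2 = 12.
The 2 extra days are Friday, Saturday — 1 of them qualifies.
Total: 12 + 1 = 13.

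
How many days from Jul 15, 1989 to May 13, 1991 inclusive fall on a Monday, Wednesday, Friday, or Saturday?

Jul 15, 1989 is a Saturday.
The range spans 668 days (inclusive of both endpoints).
668 = 7 × 95 + 3, so there are 95 full weeks plus 3 extra days.
Each full week contributes 4 days from the set (Mon, Wed, Fri, Sat): 95 × 4 = 380.
The 3 extra days are Saturday, Sunday, Monday — 2 of them qualify.
Total: 380 + 2 = 382.

382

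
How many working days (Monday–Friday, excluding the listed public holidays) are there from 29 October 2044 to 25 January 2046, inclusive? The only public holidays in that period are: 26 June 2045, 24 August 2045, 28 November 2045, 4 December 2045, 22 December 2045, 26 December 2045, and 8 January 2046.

29 October 2044 is a Saturday.
That's 454 days from start to end, counting both.
454 = 7 × 64 + 6, so there are 64 full weeks plus 6 extra days.
Each full week contributes 5 weekdays (Mon–Fri): 64 × 5 = 320.
The 6 extra days are Saturday, Sunday, Monday, Tuesday, Wednesday, Thursday — 4 of them qualify.
Total: 320 + 4 = 324.
Holidays: 26 June 2045 (Mon); 24 August 2045 (Thu); 28 November 2045 (Tue); 4 December 2045 (Mon); 22 December 2045 (Fri); 26 December 2045 (Tue); 8 January 2046 (Mon).
All 7 holidays fall on weekdays, so subtract 7.
Business days: 324 − 7 = 317.

317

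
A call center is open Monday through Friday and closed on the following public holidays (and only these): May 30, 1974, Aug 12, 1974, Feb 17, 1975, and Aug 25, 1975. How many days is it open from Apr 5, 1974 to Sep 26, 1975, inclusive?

382 working days

Apr 5, 1974 is a Friday.
From Apr 5, 1974 to Sep 26, 1975 is 540 days inclusive.
540 = 7 × 77 + 1, so there are 77 full weeks plus 1 extra day.
Each full week contributes 5 weekdays (Mon–Fri): 77 × 5 = 385.
The 1 extra day is Friday — 1 of them qualifies.
Total: 385 + 1 = 386.
Holidays: May 30, 1974 (Thu); Aug 12, 1974 (Mon); Feb 17, 1975 (Mon); Aug 25, 1975 (Mon).
All 4 holidays fall on weekdays, so subtract 4.
Business days: 386 − 4 = 382.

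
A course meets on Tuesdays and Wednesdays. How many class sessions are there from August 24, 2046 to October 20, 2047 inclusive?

120

August 24, 2046 is a Friday.
That's 423 days from start to end, counting both.
423 = 7 × 60 + 3, so there are 60 full weeks plus 3 extra days.
Each full week contributes 2 days from the set (Tue, Wed): 60 × 2 = 120.
The 3 extra days are Fri, Sat, Sun — none qualify.
Total: 120 + 0 = 120.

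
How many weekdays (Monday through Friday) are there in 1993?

261

January 1, 1993 is a Friday.
From January 1, 1993 to December 31, 1993 is 365 days inclusive.
365 = 7 × 52 + 1, so there are 52 full weeks plus 1 extra day.
Each full week contributes 5 weekdays (Mon–Fri): 52 × 5 = 260.
The 1 extra day is Fri — 1 of them qualifies.
Total: 260 + 1 = 261.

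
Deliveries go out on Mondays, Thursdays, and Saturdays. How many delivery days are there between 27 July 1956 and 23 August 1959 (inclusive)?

27 July 1956 is a Friday.
The range spans 1123 days (inclusive of both endpoints).
1123 = 7 × 160 + 3, so there are 160 full weeks plus 3 extra days.
Each full week contributes 3 days from the set (Mon, Thu, Sat): 160 × 3 = 480.
The 3 extra days are Friday, Saturday, Sunday — 1 of them qualifies.
Total: 480 + 1 = 481.

481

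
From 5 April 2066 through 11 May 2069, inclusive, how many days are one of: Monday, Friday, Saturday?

486

5 April 2066 is a Monday.
From 5 April 2066 to 11 May 2069 is 1133 days inclusive.
1133 = 7 × 161 + 6, so there are 161 full weeks plus 6 extra days.
Each full week contributes 3 days from the set (Mon, Fri, Sat): 161 × 3 = 483.
The 6 extra days are Mon, Tue, Wed, Thu, Fri, Sat — 3 of them qualify.
Total: 483 + 3 = 486.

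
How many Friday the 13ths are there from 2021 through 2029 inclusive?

Friday-the-13ths by year:
2021: Aug
2022: May
2023: Jan, Oct
2024: Sep, Dec
2025: Jun
2026: Feb, Mar, Nov
2027: Aug
2028: Oct
2029: Apr, Jul

14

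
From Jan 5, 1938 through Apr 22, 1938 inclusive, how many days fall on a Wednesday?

Jan 5, 1938 is a Wednesday.
From Jan 5, 1938 to Apr 22, 1938 is 108 days inclusive.
108 = 7 × 15 + 3, so there are 15 full weeks plus 3 extra days.
Each full week contributes one Wednesday: 15 so far.
The 3 extra days are Wednesday, Thursday, Friday — 1 of them qualifies.
Total: 15 + 1 = 16.

16 Wednesdays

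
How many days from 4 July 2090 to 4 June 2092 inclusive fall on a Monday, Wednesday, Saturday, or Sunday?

4 July 2090 is a Tuesday.
From 4 July 2090 to 4 June 2092 is 702 days inclusive.
702 = 7 × 100 + 2, so there are 100 full weeks plus 2 extra days.
Each full week contributes 4 days from the set (Mon, Wed, Sat, Sun): 100 × 4 = 400.
The 2 extra days are Tue, Wed — 1 of them qualifies.
Total: 400 + 1 = 401.

401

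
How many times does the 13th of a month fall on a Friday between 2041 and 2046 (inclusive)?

11

Friday-the-13ths by year:
2041: Sep, Dec
2042: Jun
2043: Feb, Mar, Nov
2044: May
2045: Jan, Oct
2046: Apr, Jul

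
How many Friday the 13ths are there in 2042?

The 13th falls on a Friday when the month's 13th has weekday Fri.
Jan 13 is Mon; Feb 13 is Thu; Mar 13 is Thu; Apr 13 is Sun; May 13 is Tue; Jun 13 is Fri ✓; Jul 13 is Sun; Aug 13 is Wed; Sep 13 is Sat; Oct 13 is Mon; Nov 13 is Thu; Dec 13 is Sat.
Friday the 13ths: Jun.

1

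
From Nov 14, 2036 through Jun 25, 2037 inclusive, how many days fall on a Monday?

Nov 14, 2036 is a Friday.
From Nov 14, 2036 to Jun 25, 2037 is 224 days inclusive.
224 = 7 × 32, so the span is exactly 32 full weeks.
Each full week contributes one Monday: 32 so far.

32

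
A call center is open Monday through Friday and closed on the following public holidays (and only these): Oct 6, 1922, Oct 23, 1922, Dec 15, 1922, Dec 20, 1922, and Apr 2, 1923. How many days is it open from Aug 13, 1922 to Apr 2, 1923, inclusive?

161

Aug 13, 1922 is a Sunday.
That's 233 days from start to end, counting both.
233 = 7 × 33 + 2, so there are 33 full weeks plus 2 extra days.
Each full week contributes 5 weekdays (Mon–Fri): 33 × 5 = 165.
The 2 extra days are Sun, Mon — 1 of them qualifies.
Total: 165 + 1 = 166.
Holidays: Oct 6, 1922 (Fri); Oct 23, 1922 (Mon); Dec 15, 1922 (Fri); Dec 20, 1922 (Wed); Apr 2, 1923 (Mon).
All 5 holidays fall on weekdays, so subtract 5.
Business days: 166 − 5 = 161.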